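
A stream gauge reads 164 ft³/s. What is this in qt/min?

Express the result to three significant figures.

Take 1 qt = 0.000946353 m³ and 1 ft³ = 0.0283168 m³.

2.94×10⁵ qt/min

164 ft³/s × 0.0283168 m³/ft³ = 4.64396 m³/s
4.64396 m³/s ÷ 0.000946353 m³/qt × 60 s/min = 294433 qt/min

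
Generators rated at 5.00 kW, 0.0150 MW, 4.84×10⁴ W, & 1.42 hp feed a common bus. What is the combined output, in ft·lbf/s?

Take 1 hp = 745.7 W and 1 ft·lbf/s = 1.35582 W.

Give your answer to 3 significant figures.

5.00 kW × 1000 = 5000 W
0.0150 MW × 1000000 = 15000 W
4.84×10⁴ W (already W)
1.42 hp × 745.7 = 1058.89 W
Sum: 5000 + 15000 + 48400 + 1058.89 = 69458.9 W
In ft·lbf/s: 69458.9 / 1.35582 = 51230.2 ft·lbf/s

5.12×10⁴ ft·lbf/s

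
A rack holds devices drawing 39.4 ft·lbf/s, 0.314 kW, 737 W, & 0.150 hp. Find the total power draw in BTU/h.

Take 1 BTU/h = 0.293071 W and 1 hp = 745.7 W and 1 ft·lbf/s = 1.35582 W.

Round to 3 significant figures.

39.4 ft·lbf/s × 1.35582 → 53.4193 W
0.314 kW × 1000 → 314 W
737 W (already W)
0.150 hp × 745.7 → 111.855 W
Combined: 53.4193 + 314 + 737 + 111.855 = 1216.27 W
In BTU/h: 1216.27 / 0.293071 = 4150.09 BTU/h

4150 BTU/h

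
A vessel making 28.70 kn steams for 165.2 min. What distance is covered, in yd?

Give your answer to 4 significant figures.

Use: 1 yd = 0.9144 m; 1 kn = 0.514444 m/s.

28.70 kn × 0.514444 → 14.7645 m/s
165.2 min × 60 → 9912 s
d = v × t = 14.7645 m/s × 9912 s = 146346 m
146346 m ÷ (0.9144 m/yd) = 160046 yd

1.600×10⁵ yd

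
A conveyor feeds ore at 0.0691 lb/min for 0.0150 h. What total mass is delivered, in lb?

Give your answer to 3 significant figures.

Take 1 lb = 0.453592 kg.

0.0622 lb

0.0691 lb/min → 5.22387×10⁻⁴ kg/s
0.0150 h → 54 s
m = ṁ × t = 5.22387×10⁻⁴ × 54 = 0.0282089 kg
In lb: 0.0282089 / 0.453592 = 0.06219 lb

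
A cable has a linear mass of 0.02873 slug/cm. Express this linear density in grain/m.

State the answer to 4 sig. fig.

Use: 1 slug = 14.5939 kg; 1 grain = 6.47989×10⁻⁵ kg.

0.02873 slug/cm × 14.5939 kg/slug ÷ 0.01 m/cm = 41.9283 kg/m
41.9283 kg/m ÷ 6.47989×10⁻⁵ kg/grain = 647053 grain/m

6.471×10⁵ grain/m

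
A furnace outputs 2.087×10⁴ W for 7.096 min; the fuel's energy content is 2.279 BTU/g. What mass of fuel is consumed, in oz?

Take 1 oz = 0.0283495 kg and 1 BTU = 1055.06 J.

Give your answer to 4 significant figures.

7.096 min → 425.76 s
E = P × t = 20870 × 425.76 = 8.88561×10⁶ J
2.279 BTU/g → 2.40448×10⁶ J/kg
m = E / e_s = 8.88561×10⁶ / 2.40448×10⁶ = 3.69544 kg
In oz: 3.69544 / 0.0283495 = 130.353 oz

130.4 oz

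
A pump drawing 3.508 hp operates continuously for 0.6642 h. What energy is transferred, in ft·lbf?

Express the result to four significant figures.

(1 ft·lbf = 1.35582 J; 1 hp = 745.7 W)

4.613×10⁶ ft·lbf

3.508 hp × 745.7 = 2615.92 W
0.6642 h × 3600 = 2391.12 s
E = P × t = 2615.92 W × 2391.12 s = 6.25498×10⁶ J
6.25498×10⁶ J ÷ (1.35582 J/ft·lbf) = 4.61343×10⁶ ft·lbf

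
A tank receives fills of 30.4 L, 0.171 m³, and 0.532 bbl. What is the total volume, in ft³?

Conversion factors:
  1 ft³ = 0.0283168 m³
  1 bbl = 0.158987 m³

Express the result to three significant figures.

30.4 L × 0.001 → 0.0304 m³
0.171 m³ (already m³)
0.532 bbl × 0.158987 → 0.0845811 m³
Sum: 0.0304 + 0.171 + 0.0845811 = 0.285981 m³
In ft³: 0.285981 / 0.0283168 = 10.0993 ft³

10.1 ft³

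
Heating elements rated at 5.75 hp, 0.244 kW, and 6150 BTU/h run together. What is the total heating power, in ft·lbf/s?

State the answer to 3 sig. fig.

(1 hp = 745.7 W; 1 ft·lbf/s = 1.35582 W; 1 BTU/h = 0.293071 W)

4670 ft·lbf/s

5.75 hp × 745.7 = 4287.78 W
0.244 kW × 1000 = 244 W
6150 BTU/h × 0.293071 = 1802.39 W
Total: 4287.78 + 244 + 1802.39 = 6334.17 W
In ft·lbf/s: 6334.17 / 1.35582 = 4671.84 ft·lbf/s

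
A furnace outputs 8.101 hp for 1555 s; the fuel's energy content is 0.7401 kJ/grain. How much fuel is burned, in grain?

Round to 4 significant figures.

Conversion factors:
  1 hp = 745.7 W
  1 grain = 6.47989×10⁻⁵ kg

8.101 hp → 6040.92 W
E = P × t = 6040.92 × 1555 = 9.39363×10⁶ J
0.7401 kJ/grain → 1.14215×10⁷ J/kg
m = E / e_s = 9.39363×10⁶ / 1.14215×10⁷ = 0.822452 kg
In grain: 0.822452 / 6.47989×10⁻⁵ = 12692.4 grain

1.269×10⁴ grain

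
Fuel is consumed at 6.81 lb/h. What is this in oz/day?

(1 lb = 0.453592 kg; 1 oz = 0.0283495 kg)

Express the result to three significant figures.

2620 oz/day

6.81 lb/h × 0.453592 kg/lb ÷ 3600 s/h = 8.58045×10⁻⁴ kg/s
8.58045×10⁻⁴ kg/s ÷ 0.0283495 kg/oz × 86400 s/day = 2615.04 oz/day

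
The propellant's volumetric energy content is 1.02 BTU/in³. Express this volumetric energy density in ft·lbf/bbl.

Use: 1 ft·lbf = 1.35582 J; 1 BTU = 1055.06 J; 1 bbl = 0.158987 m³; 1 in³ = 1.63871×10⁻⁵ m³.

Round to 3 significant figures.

1.02 BTU/in³ × 1055.06 J/BTU ÷ 1.63871×10⁻⁵ m³/in³ = 6.56712×10⁷ J/m³
6.56712×10⁷ J/m³ ÷ 1.35582 J/ft·lbf × 0.158987 m³/bbl = 7.70078×10⁶ ft·lbf/bbl

7.70×10⁶ ft·lbf/bbl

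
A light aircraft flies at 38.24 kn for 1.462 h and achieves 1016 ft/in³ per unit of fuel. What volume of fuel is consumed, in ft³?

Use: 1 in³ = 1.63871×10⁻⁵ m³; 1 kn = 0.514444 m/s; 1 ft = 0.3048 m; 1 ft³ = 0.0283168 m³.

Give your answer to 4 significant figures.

0.1935 ft³

38.24 kn → 19.6723 m/s
1.462 h → 5263.2 s
d = v × t = 19.6723 × 5263.2 = 103539 m
1016 ft/in³ → 1.88976×10⁷ m/m³
V = d / (distance per unit fuel) = 103539 / 1.88976×10⁷ = 0.00547895 m³
In ft³: 0.00547895 / 0.0283168 = 0.193488 ft³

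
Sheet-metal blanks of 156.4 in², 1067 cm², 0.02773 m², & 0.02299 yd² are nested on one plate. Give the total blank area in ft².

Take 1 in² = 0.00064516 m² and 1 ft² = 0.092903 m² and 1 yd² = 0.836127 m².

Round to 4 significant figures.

2.740 ft²

156.4 in² × 0.00064516 = 0.100903 m²
1067 cm² × 0.0001 = 0.1067 m²
0.02773 m² (already m²)
0.02299 yd² × 0.836127 = 0.0192226 m²
Combined: 0.100903 + 0.1067 + 0.02773 + 0.0192226 = 0.254556 m²
In ft²: 0.254556 / 0.092903 = 2.74002 ft²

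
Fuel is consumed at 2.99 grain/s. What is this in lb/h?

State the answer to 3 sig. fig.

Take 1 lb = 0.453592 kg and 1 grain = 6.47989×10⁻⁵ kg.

2.99 grain/s × 6.47989×10⁻⁵ kg/grain = 1.93749×10⁻⁴ kg/s
1.93749×10⁻⁴ kg/s ÷ 0.453592 kg/lb × 3600 s/h = 1.53772 lb/h

1.54 lb/h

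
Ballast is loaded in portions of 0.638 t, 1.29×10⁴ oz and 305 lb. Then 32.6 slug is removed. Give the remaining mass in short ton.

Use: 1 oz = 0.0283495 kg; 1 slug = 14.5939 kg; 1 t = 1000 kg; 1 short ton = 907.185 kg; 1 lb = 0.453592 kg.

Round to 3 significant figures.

0.638 t × 1000 → 638 kg
1.29×10⁴ oz × 0.0283495 → 365.709 kg
305 lb × 0.453592 → 138.346 kg
32.6 slug × 14.5939 → 475.761 kg
Sum: 638 + 365.709 + 138.346 − 475.761 = 666.294 kg
In short ton: 666.294 / 907.185 = 0.734463 short ton

0.734 short ton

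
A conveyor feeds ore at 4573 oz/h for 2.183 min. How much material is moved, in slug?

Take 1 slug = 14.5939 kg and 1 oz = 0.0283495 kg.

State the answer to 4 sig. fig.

0.3232 slug

4573 oz/h → 0.0360117 kg/s
2.183 min → 130.98 s
m = ṁ × t = 0.0360117 × 130.98 = 4.71681 kg
In slug: 4.71681 / 14.5939 = 0.323204 slug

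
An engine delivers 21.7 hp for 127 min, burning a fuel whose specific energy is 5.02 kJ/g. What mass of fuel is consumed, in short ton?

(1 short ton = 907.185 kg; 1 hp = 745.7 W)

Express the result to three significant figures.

21.7 hp → 16181.7 W
127 min → 7620 s
E = P × t = 16181.7 × 7620 = 1.23305×10⁸ J
5.02 kJ/g → 5.02×10⁶ J/kg
m = E / e_s = 1.23305×10⁸ / 5.02×10⁶ = 24.5627 kg
In short ton: 24.5627 / 907.185 = 0.0270757 short ton

0.0271 short ton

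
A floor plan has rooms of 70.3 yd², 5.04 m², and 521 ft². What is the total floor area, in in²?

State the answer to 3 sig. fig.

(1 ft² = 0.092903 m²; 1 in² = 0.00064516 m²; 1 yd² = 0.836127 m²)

70.3 yd² × 0.836127 = 58.7797 m²
5.04 m² (already m²)
521 ft² × 0.092903 = 48.4025 m²
Total: 58.7797 + 5.04 + 48.4025 = 112.222 m²
In in²: 112.222 / 0.00064516 = 173944 in²

1.74×10⁵ in²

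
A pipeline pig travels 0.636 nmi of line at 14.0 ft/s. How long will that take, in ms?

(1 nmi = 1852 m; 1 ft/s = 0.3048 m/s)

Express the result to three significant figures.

0.636 nmi × 1852 = 1177.87 m
14.0 ft/s × 0.3048 = 4.2672 m/s
t = d / v = 1177.87 m / 4.2672 m/s = 276.029 s
276.029 s ÷ (0.001 s/ms) = 276029 ms

2.76×10⁵ ms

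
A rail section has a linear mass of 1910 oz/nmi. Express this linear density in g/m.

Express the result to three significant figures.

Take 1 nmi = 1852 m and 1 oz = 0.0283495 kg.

29.2 g/m

1910 oz/nmi × 0.0283495 kg/oz ÷ 1852 m/nmi = 0.0292373 kg/m
0.0292373 kg/m ÷ 0.001 kg/g = 29.2373 g/m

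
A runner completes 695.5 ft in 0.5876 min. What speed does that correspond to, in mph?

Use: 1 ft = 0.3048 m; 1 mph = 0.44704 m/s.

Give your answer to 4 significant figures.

695.5 ft × 0.3048 → 211.988 m
0.5876 min × 60 → 35.256 s
v = d / t = 211.988 m / 35.256 s = 6.01282 m/s
6.01282 m/s ÷ (0.44704 m/s/mph) = 13.4503 mph

13.45 mph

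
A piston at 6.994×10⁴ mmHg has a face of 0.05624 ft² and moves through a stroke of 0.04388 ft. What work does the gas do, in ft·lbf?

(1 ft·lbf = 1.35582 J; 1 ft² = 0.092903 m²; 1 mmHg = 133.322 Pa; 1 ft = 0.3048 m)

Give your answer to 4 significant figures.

6.994×10⁴ mmHg → 9.32454×10⁶ Pa
0.05624 ft² → 0.00522486 m²
F = P × A = 9.32454×10⁶ × 0.00522486 = 48719.4 N
0.04388 ft → 0.0133746 m
W = F × d = 48719.4 × 0.0133746 = 651.602 J
In ft·lbf: 651.602 / 1.35582 = 480.596 ft·lbf

480.6 ft·lbf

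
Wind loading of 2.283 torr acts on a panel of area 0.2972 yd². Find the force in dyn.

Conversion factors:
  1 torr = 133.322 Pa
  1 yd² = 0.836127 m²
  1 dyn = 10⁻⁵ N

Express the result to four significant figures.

7.564×10⁶ dyn

2.283 torr × 133.322 = 304.374 Pa
0.2972 yd² × 0.836127 = 0.248497 m²
F = P × A = 304.374 Pa × 0.248497 m² = 75.636 N
75.636 N ÷ (10⁻⁵ N/dyn) = 7.5636×10⁶ dyn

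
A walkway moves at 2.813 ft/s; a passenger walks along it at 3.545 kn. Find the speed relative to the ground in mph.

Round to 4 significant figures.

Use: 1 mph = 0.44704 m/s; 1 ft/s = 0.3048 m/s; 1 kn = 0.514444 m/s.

2.813 ft/s × 0.3048 → 0.857402 m/s
3.545 kn × 0.514444 → 1.8237 m/s
Combined: 0.857402 + 1.8237 = 2.6811 m/s
In mph: 2.6811 / 0.44704 = 5.99745 mph

5.997 mph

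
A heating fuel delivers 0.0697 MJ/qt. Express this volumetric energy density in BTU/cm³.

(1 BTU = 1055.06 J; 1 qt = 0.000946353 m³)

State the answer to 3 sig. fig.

0.0697 MJ/qt × 1000000 J/MJ ÷ 0.000946353 m³/qt = 7.36512×10⁷ J/m³
7.36512×10⁷ J/m³ ÷ 1055.06 J/BTU × 10⁻⁶ m³/cm³ = 0.0698076 BTU/cm³

0.0698 BTU/cm³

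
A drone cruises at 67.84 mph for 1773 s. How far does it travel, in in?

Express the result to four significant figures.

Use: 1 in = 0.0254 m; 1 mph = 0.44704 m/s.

67.84 mph × 0.44704 = 30.3272 m/s
d = v × t = 30.3272 m/s × 1773 s = 53770.1 m
53770.1 m ÷ (0.0254 m/in) = 2.11693×10⁶ in

2.117×10⁶ in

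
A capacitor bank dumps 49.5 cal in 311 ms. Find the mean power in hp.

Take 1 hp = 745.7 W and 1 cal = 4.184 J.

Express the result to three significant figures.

49.5 cal × 4.184 → 207.108 J
311 ms × 0.001 → 0.311 s
P = E / t = 207.108 J / 0.311 s = 665.942 W
665.942 W ÷ (745.7 W/hp) = 0.893043 hp

0.893 hp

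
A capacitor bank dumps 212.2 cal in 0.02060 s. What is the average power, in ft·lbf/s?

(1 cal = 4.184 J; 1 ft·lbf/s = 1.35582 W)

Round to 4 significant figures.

3.179×10⁴ ft·lbf/s

212.2 cal × 4.184 = 887.845 J
P = E / t = 887.845 J / 0.0206 s = 43099.3 W
43099.3 W ÷ (1.35582 W/ft·lbf/s) = 31788.4 ft·lbf/s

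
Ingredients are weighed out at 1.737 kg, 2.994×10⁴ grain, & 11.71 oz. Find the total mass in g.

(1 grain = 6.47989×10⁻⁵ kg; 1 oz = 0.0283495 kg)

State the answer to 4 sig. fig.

1.737 kg (already kg)
2.994×10⁴ grain × 6.47989×10⁻⁵ = 1.94008 kg
11.71 oz × 0.0283495 = 0.331973 kg
Total: 1.737 + 1.94008 + 0.331973 = 4.00905 kg
In g: 4.00905 / 0.001 = 4009.05 g

4009 g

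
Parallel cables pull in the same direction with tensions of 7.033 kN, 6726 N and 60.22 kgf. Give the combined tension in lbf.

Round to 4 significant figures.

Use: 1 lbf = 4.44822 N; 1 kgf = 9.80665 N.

7.033 kN × 1000 → 7033 N
6726 N (already N)
60.22 kgf × 9.80665 → 590.556 N
Sum: 7033 + 6726 + 590.556 = 14349.6 N
In lbf: 14349.6 / 4.44822 = 3225.92 lbf

3226 lbf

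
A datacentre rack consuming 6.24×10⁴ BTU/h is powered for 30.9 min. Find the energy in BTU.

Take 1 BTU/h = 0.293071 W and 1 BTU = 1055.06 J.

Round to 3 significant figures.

3.21×10⁴ BTU

6.24×10⁴ BTU/h × 0.293071 → 18287.6 W
30.9 min × 60 → 1854 s
E = P × t = 18287.6 W × 1854 s = 3.39052×10⁷ J
3.39052×10⁷ J ÷ (1055.06 J/BTU) = 32135.8 BTU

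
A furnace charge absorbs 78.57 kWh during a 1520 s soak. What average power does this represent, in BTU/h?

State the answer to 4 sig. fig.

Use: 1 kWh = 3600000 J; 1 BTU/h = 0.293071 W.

6.350×10⁵ BTU/h

78.57 kWh × 3600000 = 2.82852×10⁸ J
P = E / t = 2.82852×10⁸ J / 1520 s = 186087 W
186087 W ÷ (0.293071 W/BTU/h) = 634955 BTU/h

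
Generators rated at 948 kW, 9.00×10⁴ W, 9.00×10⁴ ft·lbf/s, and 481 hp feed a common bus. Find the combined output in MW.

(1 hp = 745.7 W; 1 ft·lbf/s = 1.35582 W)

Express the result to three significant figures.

948 kW × 1000 → 948000 W
9.00×10⁴ W (already W)
9.00×10⁴ ft·lbf/s × 1.35582 → 122024 W
481 hp × 745.7 → 358682 W
Combined: 948000 + 90000 + 122024 + 358682 = 1.51871×10⁶ W
In MW: 1.51871×10⁶ / 1000000 = 1.51871 MW

1.52 MW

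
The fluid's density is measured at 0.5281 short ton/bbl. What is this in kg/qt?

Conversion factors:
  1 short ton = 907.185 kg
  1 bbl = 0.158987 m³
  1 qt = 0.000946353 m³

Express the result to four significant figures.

2.852 kg/qt

0.5281 short ton/bbl × 907.185 kg/short ton ÷ 0.158987 m³/bbl = 3013.36 kg/m³
3013.36 kg/m³ × 0.000946353 m³/qt = 2.8517 kg/qt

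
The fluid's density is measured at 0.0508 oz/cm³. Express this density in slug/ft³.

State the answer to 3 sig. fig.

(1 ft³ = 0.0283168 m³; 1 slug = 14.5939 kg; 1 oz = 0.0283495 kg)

0.0508 oz/cm³ × 0.0283495 kg/oz ÷ 10⁻⁶ m³/cm³ = 1440.15 kg/m³
1440.15 kg/m³ ÷ 14.5939 kg/slug × 0.0283168 m³/ft³ = 2.79435 slug/ft³

2.79 slug/ft³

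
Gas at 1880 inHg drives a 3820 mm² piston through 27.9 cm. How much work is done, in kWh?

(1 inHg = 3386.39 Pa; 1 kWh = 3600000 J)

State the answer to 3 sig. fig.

1880 inHg → 6.36641×10⁶ Pa
3820 mm² → 0.00382 m²
F = P × A = 6.36641×10⁶ × 0.00382 = 24319.7 N
27.9 cm → 0.279 m
W = F × d = 24319.7 × 0.279 = 6785.2 J
In kWh: 6785.2 / 3600000 = 0.00188478 kWh

0.00188 kWh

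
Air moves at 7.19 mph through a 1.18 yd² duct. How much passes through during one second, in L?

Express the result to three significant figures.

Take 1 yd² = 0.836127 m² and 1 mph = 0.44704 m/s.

3170 L

7.19 mph × 0.44704 → 3.21422 m/s
1.18 yd² × 0.836127 → 0.98663 m²
V = v × A × t = 3.21422 m/s × 0.98663 m² × 1 s = 3.17125 m³
3.17125 m³ ÷ (0.001 m³/L) = 3171.25 L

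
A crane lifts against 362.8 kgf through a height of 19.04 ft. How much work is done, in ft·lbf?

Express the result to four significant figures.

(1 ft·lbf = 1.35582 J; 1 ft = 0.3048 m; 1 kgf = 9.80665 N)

1.523×10⁴ ft·lbf

362.8 kgf × 9.80665 = 3557.85 N
19.04 ft × 0.3048 = 5.80339 m
W = F × d = 3557.85 N × 5.80339 m = 20647.6 J
20647.6 J ÷ (1.35582 J/ft·lbf) = 15228.9 ft·lbf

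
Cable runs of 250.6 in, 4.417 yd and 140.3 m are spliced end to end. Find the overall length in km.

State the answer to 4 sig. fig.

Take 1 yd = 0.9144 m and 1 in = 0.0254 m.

250.6 in × 0.0254 → 6.36524 m
4.417 yd × 0.9144 → 4.0389 m
140.3 m (already m)
Combined: 6.36524 + 4.0389 + 140.3 = 150.704 m
In km: 150.704 / 1000 = 0.150704 km

0.1507 km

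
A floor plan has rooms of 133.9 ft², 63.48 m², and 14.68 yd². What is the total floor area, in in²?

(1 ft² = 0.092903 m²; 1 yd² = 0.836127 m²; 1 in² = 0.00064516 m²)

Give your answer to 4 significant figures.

1.367×10⁵ in²

133.9 ft² × 0.092903 → 12.4397 m²
63.48 m² (already m²)
14.68 yd² × 0.836127 → 12.2743 m²
Total: 12.4397 + 63.48 + 12.2743 = 88.194 m²
In in²: 88.194 / 0.00064516 = 136701 in²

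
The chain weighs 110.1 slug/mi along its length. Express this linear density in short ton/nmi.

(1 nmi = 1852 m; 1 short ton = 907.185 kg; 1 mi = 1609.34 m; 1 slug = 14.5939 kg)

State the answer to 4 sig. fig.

2.038 short ton/nmi

110.1 slug/mi × 14.5939 kg/slug ÷ 1609.34 m/mi = 0.998414 kg/m
0.998414 kg/m ÷ 907.185 kg/short ton × 1852 m/nmi = 2.03824 short ton/nmi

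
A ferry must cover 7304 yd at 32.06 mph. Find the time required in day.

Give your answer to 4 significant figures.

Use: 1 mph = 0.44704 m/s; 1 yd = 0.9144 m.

0.005394 day

7304 yd × 0.9144 = 6678.78 m
32.06 mph × 0.44704 = 14.3321 m/s
t = d / v = 6678.78 m / 14.3321 m/s = 466.001 s
466.001 s ÷ (86400 s/day) = 0.00539353 day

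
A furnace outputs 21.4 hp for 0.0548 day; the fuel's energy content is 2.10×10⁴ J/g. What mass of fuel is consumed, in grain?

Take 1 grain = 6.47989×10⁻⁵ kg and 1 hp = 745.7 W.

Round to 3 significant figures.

21.4 hp → 15958 W
0.0548 day → 4734.72 s
E = P × t = 15958 × 4734.72 = 7.55567×10⁷ J
2.10×10⁴ J/g → 2.1×10⁷ J/kg
m = E / e_s = 7.55567×10⁷ / 2.1×10⁷ = 3.59794 kg
In grain: 3.59794 / 6.47989×10⁻⁵ = 55524.7 grain

5.55×10⁴ grain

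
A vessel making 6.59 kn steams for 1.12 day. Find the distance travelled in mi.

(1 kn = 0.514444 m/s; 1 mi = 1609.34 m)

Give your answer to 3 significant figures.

6.59 kn × 0.514444 → 3.39019 m/s
1.12 day × 86400 → 96768 s
d = v × t = 3.39019 m/s × 96768 s = 328062 m
328062 m ÷ (1609.34 m/mi) = 203.849 mi

204 mi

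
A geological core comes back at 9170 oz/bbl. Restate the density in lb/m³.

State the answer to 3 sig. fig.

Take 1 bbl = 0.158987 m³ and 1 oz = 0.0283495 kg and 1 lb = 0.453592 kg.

3600 lb/m³

9170 oz/bbl × 0.0283495 kg/oz ÷ 0.158987 m³/bbl = 1635.13 kg/m³
1635.13 kg/m³ ÷ 0.453592 kg/lb = 3604.85 lb/m³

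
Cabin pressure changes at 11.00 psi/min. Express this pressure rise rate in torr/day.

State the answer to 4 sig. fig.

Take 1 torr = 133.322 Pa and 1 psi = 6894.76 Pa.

11.00 psi/min × 6894.76 Pa/psi ÷ 60 s/min = 1264.04 Pa/s
1264.04 Pa/s ÷ 133.322 Pa/torr × 86400 s/day = 819168 torr/day

8.192×10⁵ torr/day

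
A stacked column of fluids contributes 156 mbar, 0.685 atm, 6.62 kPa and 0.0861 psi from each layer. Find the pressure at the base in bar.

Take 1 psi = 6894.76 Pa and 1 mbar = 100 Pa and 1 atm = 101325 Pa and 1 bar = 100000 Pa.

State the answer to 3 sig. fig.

0.922 bar

156 mbar × 100 = 15600 Pa
0.685 atm × 101325 = 69407.6 Pa
6.62 kPa × 1000 = 6620 Pa
0.0861 psi × 6894.76 = 593.639 Pa
Combined: 15600 + 69407.6 + 6620 + 593.639 = 92221.2 Pa
In bar: 92221.2 / 100000 = 0.922212 bar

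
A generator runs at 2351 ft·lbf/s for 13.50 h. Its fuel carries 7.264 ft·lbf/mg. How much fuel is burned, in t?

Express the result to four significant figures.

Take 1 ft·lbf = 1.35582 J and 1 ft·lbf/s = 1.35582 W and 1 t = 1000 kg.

2351 ft·lbf/s → 3187.53 W
13.50 h → 48600 s
E = P × t = 3187.53 × 48600 = 1.54914×10⁸ J
7.264 ft·lbf/mg → 9.84868×10⁶ J/kg
m = E / e_s = 1.54914×10⁸ / 9.84868×10⁶ = 15.7294 kg
In t: 15.7294 / 1000 = 0.0157294 t

0.01573 t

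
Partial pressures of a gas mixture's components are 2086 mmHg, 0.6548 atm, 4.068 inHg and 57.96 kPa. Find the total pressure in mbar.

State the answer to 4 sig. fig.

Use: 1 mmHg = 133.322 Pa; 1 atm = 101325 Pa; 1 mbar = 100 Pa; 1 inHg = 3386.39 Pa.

2086 mmHg × 133.322 = 278110 Pa
0.6548 atm × 101325 = 66347.6 Pa
4.068 inHg × 3386.39 = 13775.8 Pa
57.96 kPa × 1000 = 57960 Pa
Combined: 278110 + 66347.6 + 13775.8 + 57960 = 416193 Pa
In mbar: 416193 / 100 = 4161.93 mbar

4162 mbar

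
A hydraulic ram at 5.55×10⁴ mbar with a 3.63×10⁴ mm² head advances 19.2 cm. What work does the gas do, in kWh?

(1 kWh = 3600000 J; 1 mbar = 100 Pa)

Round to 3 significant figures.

5.55×10⁴ mbar → 5.55×10⁶ Pa
3.63×10⁴ mm² → 0.0363 m²
F = P × A = 5.55×10⁶ × 0.0363 = 201465 N
19.2 cm → 0.192 m
W = F × d = 201465 × 0.192 = 38681.3 J
In kWh: 38681.3 / 3600000 = 0.0107448 kWh

0.0107 kWh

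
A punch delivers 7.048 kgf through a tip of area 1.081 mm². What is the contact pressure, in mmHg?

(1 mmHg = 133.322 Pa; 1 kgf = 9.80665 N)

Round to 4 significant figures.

4.796×10⁵ mmHg

7.048 kgf × 9.80665 = 69.1173 N
1.081 mm² × 10⁻⁶ = 1.081×10⁻⁶ m²
P = F / A = 69.1173 N / 1.081×10⁻⁶ m² = 6.39383×10⁷ Pa
6.39383×10⁷ Pa ÷ (133.322 Pa/mmHg) = 479578 mmHg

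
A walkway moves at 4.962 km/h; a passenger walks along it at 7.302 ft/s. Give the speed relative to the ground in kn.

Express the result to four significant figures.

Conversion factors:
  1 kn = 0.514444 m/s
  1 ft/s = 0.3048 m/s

4.962 km/h × (1/3.6) → 1.37833 m/s
7.302 ft/s × 0.3048 → 2.22565 m/s
Sum: 1.37833 + 2.22565 = 3.60398 m/s
In kn: 3.60398 / 0.514444 = 7.00558 kn

7.006 kn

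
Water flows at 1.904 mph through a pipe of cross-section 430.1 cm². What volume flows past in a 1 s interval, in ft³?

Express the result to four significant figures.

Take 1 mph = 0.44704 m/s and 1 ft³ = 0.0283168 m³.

1.904 mph × 0.44704 → 0.851164 m/s
430.1 cm² × 0.0001 → 0.04301 m²
V = v × A × t = 0.851164 m/s × 0.04301 m² × 1 s = 0.0366086 m³
0.0366086 m³ ÷ (0.0283168 m³/ft³) = 1.29282 ft³

1.293 ft³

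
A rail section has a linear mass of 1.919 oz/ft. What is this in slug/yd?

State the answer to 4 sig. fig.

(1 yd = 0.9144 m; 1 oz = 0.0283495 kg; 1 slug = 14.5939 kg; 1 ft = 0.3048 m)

0.01118 slug/yd

1.919 oz/ft × 0.0283495 kg/oz ÷ 0.3048 m/ft = 0.178487 kg/m
0.178487 kg/m ÷ 14.5939 kg/slug × 0.9144 m/yd = 0.0111833 slug/yd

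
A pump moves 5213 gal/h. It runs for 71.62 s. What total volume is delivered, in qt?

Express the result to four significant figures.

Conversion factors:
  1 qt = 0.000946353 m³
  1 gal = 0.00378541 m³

414.8 qt

5213 gal/h → 0.00548148 m³/s
V = Q × t = 0.00548148 × 71.62 = 0.392584 m³
In qt: 0.392584 / 0.000946353 = 414.839 qt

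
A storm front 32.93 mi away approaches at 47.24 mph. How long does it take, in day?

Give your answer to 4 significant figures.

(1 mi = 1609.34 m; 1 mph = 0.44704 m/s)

0.02904 day

32.93 mi × 1609.34 → 52995.6 m
47.24 mph × 0.44704 → 21.1182 m/s
t = d / v = 52995.6 m / 21.1182 m/s = 2509.48 s
2509.48 s ÷ (86400 s/day) = 0.0290449 day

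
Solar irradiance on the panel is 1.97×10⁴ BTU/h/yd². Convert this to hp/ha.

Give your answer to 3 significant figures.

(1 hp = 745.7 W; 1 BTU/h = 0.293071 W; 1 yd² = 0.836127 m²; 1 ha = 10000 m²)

1.97×10⁴ BTU/h/yd² × 0.293071 W/BTU/h ÷ 0.836127 m²/yd² = 6905.05 W/m²
6905.05 W/m² ÷ 745.7 W/hp × 10000 m²/ha = 92598.2 hp/ha

9.26×10⁴ hp/ha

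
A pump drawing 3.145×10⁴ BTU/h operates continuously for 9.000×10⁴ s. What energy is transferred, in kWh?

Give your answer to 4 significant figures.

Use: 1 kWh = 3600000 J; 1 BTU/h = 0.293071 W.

3.145×10⁴ BTU/h × 0.293071 = 9217.08 W
E = P × t = 9217.08 W × 90000 s = 8.29537×10⁸ J
8.29537×10⁸ J ÷ (3600000 J/kWh) = 230.427 kWh

230.4 kWh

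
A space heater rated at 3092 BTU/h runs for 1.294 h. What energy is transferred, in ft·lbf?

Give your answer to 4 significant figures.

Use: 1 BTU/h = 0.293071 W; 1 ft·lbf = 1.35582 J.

3.113×10⁶ ft·lbf

3092 BTU/h × 0.293071 = 906.176 W
1.294 h × 3600 = 4658.4 s
E = P × t = 906.176 W × 4658.4 s = 4.22133×10⁶ J
4.22133×10⁶ J ÷ (1.35582 J/ft·lbf) = 3.11349×10⁶ ft·lbf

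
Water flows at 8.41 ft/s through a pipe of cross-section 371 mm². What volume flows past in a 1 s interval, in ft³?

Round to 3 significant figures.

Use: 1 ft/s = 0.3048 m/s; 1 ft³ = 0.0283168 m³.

0.0336 ft³

8.41 ft/s × 0.3048 = 2.56337 m/s
371 mm² × 10⁻⁶ = 3.71×10⁻⁴ m²
V = v × A × t = 2.56337 m/s × 3.71×10⁻⁴ m² × 1 s = 9.5101×10⁻⁴ m³
9.5101×10⁻⁴ m³ ÷ (0.0283168 m³/ft³) = 0.0335847 ft³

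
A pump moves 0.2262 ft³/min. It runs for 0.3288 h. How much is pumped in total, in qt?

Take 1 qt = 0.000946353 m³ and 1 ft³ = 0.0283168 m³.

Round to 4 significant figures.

0.2262 ft³/min → 1.06754×10⁻⁴ m³/s
0.3288 h → 1183.68 s
V = Q × t = 1.06754×10⁻⁴ × 1183.68 = 0.126363 m³
In qt: 0.126363 / 0.000946353 = 133.526 qt

133.5 qt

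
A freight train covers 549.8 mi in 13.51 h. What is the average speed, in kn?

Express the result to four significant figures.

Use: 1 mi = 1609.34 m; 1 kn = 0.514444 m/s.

35.36 kn

549.8 mi × 1609.34 = 884815 m
13.51 h × 3600 = 48636 s
v = d / t = 884815 m / 48636 s = 18.1926 m/s
18.1926 m/s ÷ (0.514444 m/s/kn) = 35.3636 kn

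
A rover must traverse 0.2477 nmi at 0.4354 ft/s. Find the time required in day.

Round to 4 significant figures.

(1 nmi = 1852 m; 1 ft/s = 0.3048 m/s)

0.04001 day

0.2477 nmi × 1852 → 458.74 m
0.4354 ft/s × 0.3048 → 0.13271 m/s
t = d / v = 458.74 m / 0.13271 m/s = 3456.71 s
3456.71 s ÷ (86400 s/day) = 0.0400082 day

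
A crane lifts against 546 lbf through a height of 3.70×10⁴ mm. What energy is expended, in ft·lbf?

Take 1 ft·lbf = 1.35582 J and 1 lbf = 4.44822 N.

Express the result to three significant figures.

6.63×10⁴ ft·lbf

546 lbf × 4.44822 = 2428.73 N
3.70×10⁴ mm × 0.001 = 37 m
W = F × d = 2428.73 N × 37 m = 89863 J
89863 J ÷ (1.35582 J/ft·lbf) = 66279.4 ft·lbf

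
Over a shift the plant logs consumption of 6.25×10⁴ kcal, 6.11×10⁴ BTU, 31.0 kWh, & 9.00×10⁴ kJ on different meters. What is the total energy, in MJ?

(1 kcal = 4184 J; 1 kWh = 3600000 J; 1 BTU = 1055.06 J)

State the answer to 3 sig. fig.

528 MJ

6.25×10⁴ kcal × 4184 → 2.615×10⁸ J
6.11×10⁴ BTU × 1055.06 → 6.44642×10⁷ J
31.0 kWh × 3600000 → 1.116×10⁸ J
9.00×10⁴ kJ × 1000 → 9×10⁷ J
Sum: 2.615×10⁸ + 6.44642×10⁷ + 1.116×10⁸ + 9×10⁷ = 5.27564×10⁸ J
In MJ: 5.27564×10⁸ / 1000000 = 527.564 MJ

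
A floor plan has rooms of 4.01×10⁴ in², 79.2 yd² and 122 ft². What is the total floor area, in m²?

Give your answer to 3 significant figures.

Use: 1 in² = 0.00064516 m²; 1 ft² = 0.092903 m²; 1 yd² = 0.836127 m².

4.01×10⁴ in² × 0.00064516 = 25.8709 m²
79.2 yd² × 0.836127 = 66.2213 m²
122 ft² × 0.092903 = 11.3342 m²
Sum: 25.8709 + 66.2213 + 11.3342 = 103.426 m²

103 m²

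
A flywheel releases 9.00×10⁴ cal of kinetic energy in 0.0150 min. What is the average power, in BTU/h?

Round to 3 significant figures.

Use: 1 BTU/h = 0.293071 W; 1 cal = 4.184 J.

9.00×10⁴ cal × 4.184 → 376560 J
0.0150 min × 60 → 0.9 s
P = E / t = 376560 J / 0.9 s = 418400 W
418400 W ÷ (0.293071 W/BTU/h) = 1.42764×10⁶ BTU/h

1.43×10⁶ BTU/h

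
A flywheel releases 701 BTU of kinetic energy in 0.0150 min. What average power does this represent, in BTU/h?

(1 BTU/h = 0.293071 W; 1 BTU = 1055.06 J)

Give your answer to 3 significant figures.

701 BTU × 1055.06 = 739597 J
0.0150 min × 60 = 0.9 s
P = E / t = 739597 J / 0.9 s = 821774 W
821774 W ÷ (0.293071 W/BTU/h) = 2.80401×10⁶ BTU/h

2.80×10⁶ BTU/h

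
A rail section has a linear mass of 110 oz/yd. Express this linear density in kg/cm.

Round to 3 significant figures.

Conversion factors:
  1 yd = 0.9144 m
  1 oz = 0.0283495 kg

0.0341 kg/cm

110 oz/yd × 0.0283495 kg/oz ÷ 0.9144 m/yd = 3.41037 kg/m
3.41037 kg/m × 0.01 m/cm = 0.0341037 kg/cm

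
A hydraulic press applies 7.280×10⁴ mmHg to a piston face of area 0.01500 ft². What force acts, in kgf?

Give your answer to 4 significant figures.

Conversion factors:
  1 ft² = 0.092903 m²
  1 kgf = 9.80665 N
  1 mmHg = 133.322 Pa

7.280×10⁴ mmHg × 133.322 = 9.70584×10⁶ Pa
0.01500 ft² × 0.092903 = 0.00139354 m²
F = P × A = 9.70584×10⁶ Pa × 0.00139354 m² = 13525.5 N
13525.5 N ÷ (9.80665 N/kgf) = 1379.22 kgf

1379 kgf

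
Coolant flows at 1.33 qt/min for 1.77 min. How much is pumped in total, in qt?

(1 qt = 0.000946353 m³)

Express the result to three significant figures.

2.35 qt

1.33 qt/min → 2.09775×10⁻⁵ m³/s
1.77 min → 106.2 s
V = Q × t = 2.09775×10⁻⁵ × 106.2 = 0.00222781 m³
In qt: 0.00222781 / 0.000946353 = 2.3541 qt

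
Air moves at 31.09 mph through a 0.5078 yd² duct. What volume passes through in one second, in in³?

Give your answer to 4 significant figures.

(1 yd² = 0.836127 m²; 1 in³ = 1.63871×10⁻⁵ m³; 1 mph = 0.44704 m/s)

31.09 mph × 0.44704 = 13.8985 m/s
0.5078 yd² × 0.836127 = 0.424585 m²
V = v × A × t = 13.8985 m/s × 0.424585 m² × 1 s = 5.90109 m³
5.90109 m³ ÷ (1.63871×10⁻⁵ m³/in³) = 360106 in³

3.601×10⁵ in³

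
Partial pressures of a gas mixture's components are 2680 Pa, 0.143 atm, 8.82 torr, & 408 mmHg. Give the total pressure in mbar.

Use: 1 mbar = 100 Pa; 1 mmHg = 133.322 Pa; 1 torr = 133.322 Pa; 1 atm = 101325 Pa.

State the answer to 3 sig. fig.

2680 Pa (already Pa)
0.143 atm × 101325 = 14489.5 Pa
8.82 torr × 133.322 = 1175.9 Pa
408 mmHg × 133.322 = 54395.4 Pa
Sum: 2680 + 14489.5 + 1175.9 + 54395.4 = 72740.8 Pa
In mbar: 72740.8 / 100 = 727.408 mbar

727 mbar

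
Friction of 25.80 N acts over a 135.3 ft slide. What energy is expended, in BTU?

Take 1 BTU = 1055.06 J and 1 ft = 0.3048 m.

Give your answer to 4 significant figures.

135.3 ft × 0.3048 = 41.2394 m
W = F × d = 25.8 N × 41.2394 m = 1063.98 J
1063.98 J ÷ (1055.06 J/BTU) = 1.00845 BTU

1.008 BTU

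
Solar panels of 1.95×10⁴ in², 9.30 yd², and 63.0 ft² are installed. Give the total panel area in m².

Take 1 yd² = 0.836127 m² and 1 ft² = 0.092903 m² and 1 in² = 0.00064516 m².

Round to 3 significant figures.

26.2 m²

1.95×10⁴ in² × 0.00064516 = 12.5806 m²
9.30 yd² × 0.836127 = 7.77598 m²
63.0 ft² × 0.092903 = 5.85289 m²
Total: 12.5806 + 7.77598 + 5.85289 = 26.2095 m²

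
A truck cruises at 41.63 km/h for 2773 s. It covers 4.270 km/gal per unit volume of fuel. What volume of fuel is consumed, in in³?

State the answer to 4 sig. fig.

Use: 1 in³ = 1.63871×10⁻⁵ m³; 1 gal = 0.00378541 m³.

41.63 km/h → 11.5639 m/s
d = v × t = 11.5639 × 2773 = 32066.7 m
4.270 km/gal → 1.12802×10⁶ m/m³
V = d / (distance per unit fuel) = 32066.7 / 1.12802×10⁶ = 0.0284274 m³
In in³: 0.0284274 / 1.63871×10⁻⁵ = 1734.74 in³

1735 in³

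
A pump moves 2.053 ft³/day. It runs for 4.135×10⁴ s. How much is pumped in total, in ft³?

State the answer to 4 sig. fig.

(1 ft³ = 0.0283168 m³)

2.053 ft³/day → 6.72852×10⁻⁷ m³/s
V = Q × t = 6.72852×10⁻⁷ × 41350 = 0.0278224 m³
In ft³: 0.0278224 / 0.0283168 = 0.98254 ft³

0.9825 ft³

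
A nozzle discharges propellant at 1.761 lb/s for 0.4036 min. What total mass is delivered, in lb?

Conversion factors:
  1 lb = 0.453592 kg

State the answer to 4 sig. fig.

42.64 lb

1.761 lb/s → 0.798776 kg/s
0.4036 min → 24.216 s
m = ṁ × t = 0.798776 × 24.216 = 19.3432 kg
In lb: 19.3432 / 0.453592 = 42.6445 lb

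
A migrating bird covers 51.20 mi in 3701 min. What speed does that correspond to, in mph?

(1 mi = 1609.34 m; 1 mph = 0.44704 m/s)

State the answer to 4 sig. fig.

0.8300 mph

51.20 mi × 1609.34 = 82398.2 m
3701 min × 60 = 222060 s
v = d / t = 82398.2 m / 222060 s = 0.371063 m/s
0.371063 m/s ÷ (0.44704 m/s/mph) = 0.830044 mph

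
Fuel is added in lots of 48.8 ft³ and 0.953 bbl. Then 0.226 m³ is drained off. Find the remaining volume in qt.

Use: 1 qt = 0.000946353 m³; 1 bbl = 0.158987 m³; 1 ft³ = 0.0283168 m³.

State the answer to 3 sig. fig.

48.8 ft³ × 0.0283168 = 1.38186 m³
0.953 bbl × 0.158987 = 0.151515 m³
0.226 m³ (already m³)
Result: 1.38186 + 0.151515 − 0.226 = 1.30738 m³
In qt: 1.30738 / 0.000946353 = 1381.49 qt

1380 qt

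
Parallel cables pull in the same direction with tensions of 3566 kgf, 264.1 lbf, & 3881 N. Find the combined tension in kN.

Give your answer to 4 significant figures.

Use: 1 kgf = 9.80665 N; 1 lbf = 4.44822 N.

3566 kgf × 9.80665 = 34970.5 N
264.1 lbf × 4.44822 = 1174.77 N
3881 N (already N)
Combined: 34970.5 + 1174.77 + 3881 = 40026.3 N
In kN: 40026.3 / 1000 = 40.0263 kN

40.03 kN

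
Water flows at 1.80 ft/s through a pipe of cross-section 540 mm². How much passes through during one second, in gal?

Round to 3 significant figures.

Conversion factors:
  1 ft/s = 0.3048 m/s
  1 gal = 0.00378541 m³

0.0783 gal

1.80 ft/s × 0.3048 = 0.54864 m/s
540 mm² × 10⁻⁶ = 5.4×10⁻⁴ m²
V = v × A × t = 0.54864 m/s × 5.4×10⁻⁴ m² × 1 s = 2.96266×10⁻⁴ m³
2.96266×10⁻⁴ m³ ÷ (0.00378541 m³/gal) = 0.0782652 gal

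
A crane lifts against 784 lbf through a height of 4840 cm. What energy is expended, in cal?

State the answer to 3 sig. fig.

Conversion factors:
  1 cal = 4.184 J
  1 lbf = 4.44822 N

784 lbf × 4.44822 → 3487.4 N
4840 cm × 0.01 → 48.4 m
W = F × d = 3487.4 N × 48.4 m = 168790 J
168790 J ÷ (4.184 J/cal) = 40341.8 cal

4.03×10⁴ cal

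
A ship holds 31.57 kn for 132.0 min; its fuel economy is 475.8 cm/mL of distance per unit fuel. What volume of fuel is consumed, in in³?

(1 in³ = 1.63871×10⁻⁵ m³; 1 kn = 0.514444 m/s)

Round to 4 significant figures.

31.57 kn → 16.241 m/s
132.0 min → 7920 s
d = v × t = 16.241 × 7920 = 128629 m
475.8 cm/mL → 4.758×10⁶ m/m³
V = d / (distance per unit fuel) = 128629 / 4.758×10⁶ = 0.0270343 m³
In in³: 0.0270343 / 1.63871×10⁻⁵ = 1649.73 in³

1650 in³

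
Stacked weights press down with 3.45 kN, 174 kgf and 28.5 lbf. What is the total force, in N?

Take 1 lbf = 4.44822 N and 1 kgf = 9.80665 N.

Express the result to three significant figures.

3.45 kN × 1000 → 3450 N
174 kgf × 9.80665 → 1706.36 N
28.5 lbf × 4.44822 → 126.774 N
Total: 3450 + 1706.36 + 126.774 = 5283.13 N

5280 N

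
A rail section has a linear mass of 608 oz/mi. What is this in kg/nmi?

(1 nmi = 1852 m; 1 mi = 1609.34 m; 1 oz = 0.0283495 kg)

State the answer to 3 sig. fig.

19.8 kg/nmi

608 oz/mi × 0.0283495 kg/oz ÷ 1609.34 m/mi = 0.0107103 kg/m
0.0107103 kg/m × 1852 m/nmi = 19.8355 kg/nmi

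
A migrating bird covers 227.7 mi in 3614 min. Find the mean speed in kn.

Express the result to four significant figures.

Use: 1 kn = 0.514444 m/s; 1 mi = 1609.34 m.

227.7 mi × 1609.34 = 366447 m
3614 min × 60 = 216840 s
v = d / t = 366447 m / 216840 s = 1.68994 m/s
1.68994 m/s ÷ (0.514444 m/s/kn) = 3.28498 kn

3.285 kn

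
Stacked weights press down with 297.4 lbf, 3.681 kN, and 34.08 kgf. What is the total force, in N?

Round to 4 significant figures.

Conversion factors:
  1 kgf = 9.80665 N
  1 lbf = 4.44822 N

297.4 lbf × 4.44822 = 1322.9 N
3.681 kN × 1000 = 3681 N
34.08 kgf × 9.80665 = 334.211 N
Combined: 1322.9 + 3681 + 334.211 = 5338.11 N

5338 N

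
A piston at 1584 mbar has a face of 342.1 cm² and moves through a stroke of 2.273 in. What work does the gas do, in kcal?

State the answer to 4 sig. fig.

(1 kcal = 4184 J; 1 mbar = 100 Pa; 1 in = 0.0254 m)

1584 mbar → 158400 Pa
342.1 cm² → 0.03421 m²
F = P × A = 158400 × 0.03421 = 5418.86 N
2.273 in → 0.0577342 m
W = F × d = 5418.86 × 0.0577342 = 312.854 J
In kcal: 312.854 / 4184 = 0.0747739 kcal

0.07477 kcal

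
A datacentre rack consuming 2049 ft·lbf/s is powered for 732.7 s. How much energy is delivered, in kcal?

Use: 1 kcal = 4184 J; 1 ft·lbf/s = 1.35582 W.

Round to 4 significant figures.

486.5 kcal

2049 ft·lbf/s × 1.35582 = 2778.08 W
E = P × t = 2778.08 W × 732.7 s = 2.0355×10⁶ J
2.0355×10⁶ J ÷ (4184 J/kcal) = 486.496 kcal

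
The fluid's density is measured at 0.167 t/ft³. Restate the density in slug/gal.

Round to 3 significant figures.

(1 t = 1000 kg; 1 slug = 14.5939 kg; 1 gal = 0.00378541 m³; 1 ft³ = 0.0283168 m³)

0.167 t/ft³ × 1000 kg/t ÷ 0.0283168 m³/ft³ = 5897.56 kg/m³
5897.56 kg/m³ ÷ 14.5939 kg/slug × 0.00378541 m³/gal = 1.52973 slug/gal

1.53 slug/gal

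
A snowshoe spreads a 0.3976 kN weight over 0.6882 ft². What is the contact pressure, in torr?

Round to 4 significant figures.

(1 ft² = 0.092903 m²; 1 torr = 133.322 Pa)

0.3976 kN × 1000 → 397.6 N
0.6882 ft² × 0.092903 → 0.0639358 m²
P = F / A = 397.6 N / 0.0639358 m² = 6218.74 Pa
6218.74 Pa ÷ (133.322 Pa/torr) = 46.6445 torr

46.64 torr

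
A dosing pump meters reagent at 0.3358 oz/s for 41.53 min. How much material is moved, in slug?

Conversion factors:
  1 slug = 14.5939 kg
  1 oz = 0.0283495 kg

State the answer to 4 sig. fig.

1.625 slug

0.3358 oz/s → 0.00951976 kg/s
41.53 min → 2491.8 s
m = ṁ × t = 0.00951976 × 2491.8 = 23.7213 kg
In slug: 23.7213 / 14.5939 = 1.62543 slug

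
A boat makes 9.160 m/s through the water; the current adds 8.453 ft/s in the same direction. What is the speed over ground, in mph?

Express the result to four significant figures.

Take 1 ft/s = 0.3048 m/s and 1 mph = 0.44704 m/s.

9.160 m/s (already m/s)
8.453 ft/s × 0.3048 → 2.57647 m/s
Sum: 9.16 + 2.57647 = 11.7365 m/s
In mph: 11.7365 / 0.44704 = 26.2538 mph

26.25 mph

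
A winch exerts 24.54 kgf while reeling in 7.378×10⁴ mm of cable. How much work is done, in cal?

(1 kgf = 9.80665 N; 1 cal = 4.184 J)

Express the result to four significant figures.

4244 cal

24.54 kgf × 9.80665 = 240.655 N
7.378×10⁴ mm × 0.001 = 73.78 m
W = F × d = 240.655 N × 73.78 m = 17755.5 J
17755.5 J ÷ (4.184 J/cal) = 4243.67 cal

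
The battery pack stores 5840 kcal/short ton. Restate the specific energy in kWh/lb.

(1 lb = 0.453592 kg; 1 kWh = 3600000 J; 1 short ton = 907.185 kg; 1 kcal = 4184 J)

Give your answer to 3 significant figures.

0.00339 kWh/lb

5840 kcal/short ton × 4184 J/kcal ÷ 907.185 kg/short ton = 26934.5 J/kg
26934.5 J/kg ÷ 3600000 J/kWh × 0.453592 kg/lb = 0.00339369 kWh/lb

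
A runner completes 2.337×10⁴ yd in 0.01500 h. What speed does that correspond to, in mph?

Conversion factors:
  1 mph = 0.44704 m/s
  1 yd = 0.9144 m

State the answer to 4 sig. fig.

2.337×10⁴ yd × 0.9144 → 21369.5 m
0.01500 h × 3600 → 54 s
v = d / t = 21369.5 m / 54 s = 395.731 m/s
395.731 m/s ÷ (0.44704 m/s/mph) = 885.225 mph

885.2 mph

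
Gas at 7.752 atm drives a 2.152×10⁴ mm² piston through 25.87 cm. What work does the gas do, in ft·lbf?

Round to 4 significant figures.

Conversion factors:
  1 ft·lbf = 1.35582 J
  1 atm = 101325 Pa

7.752 atm → 785471 Pa
2.152×10⁴ mm² → 0.02152 m²
F = P × A = 785471 × 0.02152 = 16903.3 N
25.87 cm → 0.2587 m
W = F × d = 16903.3 × 0.2587 = 4372.88 J
In ft·lbf: 4372.88 / 1.35582 = 3225.27 ft·lbf

3225 ft·lbf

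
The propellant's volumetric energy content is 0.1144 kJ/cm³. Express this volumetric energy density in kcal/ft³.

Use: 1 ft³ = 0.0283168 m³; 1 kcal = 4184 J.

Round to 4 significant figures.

0.1144 kJ/cm³ × 1000 J/kJ ÷ 10⁻⁶ m³/cm³ = 1.144×10⁸ J/m³
1.144×10⁸ J/m³ ÷ 4184 J/kcal × 0.0283168 m³/ft³ = 774.245 kcal/ft³

774.2 kcal/ft³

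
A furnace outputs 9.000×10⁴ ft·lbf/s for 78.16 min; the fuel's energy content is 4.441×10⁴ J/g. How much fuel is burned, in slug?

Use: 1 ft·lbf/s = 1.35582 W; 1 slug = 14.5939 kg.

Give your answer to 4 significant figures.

9.000×10⁴ ft·lbf/s → 122024 W
78.16 min → 4689.6 s
E = P × t = 122024 × 4689.6 = 5.72244×10⁸ J
4.441×10⁴ J/g → 4.441×10⁷ J/kg
m = E / e_s = 5.72244×10⁸ / 4.441×10⁷ = 12.8855 kg
In slug: 12.8855 / 14.5939 = 0.882937 slug

0.8829 slug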